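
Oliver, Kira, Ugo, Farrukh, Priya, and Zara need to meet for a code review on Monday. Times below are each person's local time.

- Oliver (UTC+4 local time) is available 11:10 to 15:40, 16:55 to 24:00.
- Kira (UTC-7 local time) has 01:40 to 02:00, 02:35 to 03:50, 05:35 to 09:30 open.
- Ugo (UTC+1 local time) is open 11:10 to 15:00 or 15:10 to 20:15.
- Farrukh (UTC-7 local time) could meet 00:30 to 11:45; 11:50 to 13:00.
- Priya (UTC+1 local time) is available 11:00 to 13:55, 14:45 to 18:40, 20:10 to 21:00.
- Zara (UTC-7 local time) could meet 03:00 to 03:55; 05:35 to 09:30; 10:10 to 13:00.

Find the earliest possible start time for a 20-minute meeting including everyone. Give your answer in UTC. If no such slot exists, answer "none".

Oliver in UTC: 07:10-11:40, 12:55-20:00 (subtract 4h to convert from UTC+4).
Kira in UTC: 08:40-09:00, 09:35-10:50, 12:35-16:30 (add 7h to convert from UTC-7).
Ugo in UTC: 10:10-14:00, 14:10-19:15 (subtract 1h to convert from UTC+1).
Farrukh in UTC: 07:30-18:45, 18:50-20:00 (add 7h to convert from UTC-7).
Priya in UTC: 10:00-12:55, 13:45-17:40, 19:10-20:00 (subtract 1h to convert from UTC+1).
Zara in UTC: 10:00-10:55, 12:35-16:30, 17:10-20:00 (add 7h to convert from UTC-7).
Oliver ∩ Kira: 08:40-09:00, 09:35-10:50, 12:55-16:30.
Oliver ∩ Kira ∩ Ugo: 10:10-10:50, 12:55-14:00, 14:10-16:30.
Oliver ∩ Kira ∩ Ugo ∩ Farrukh: 10:10-10:50, 12:55-14:00, 14:10-16:30.
Oliver ∩ Kira ∩ Ugo ∩ Farrukh ∩ Priya: 10:10-10:50, 13:45-14:00, 14:10-16:30.
Oliver ∩ Kira ∩ Ugo ∩ Farrukh ∩ Priya ∩ Zara: 10:10-10:50, 13:45-14:00, 14:10-16:30.
So the common availability across everyone is 10:10-10:50, 13:45-14:00, 14:10-16:30.
The first common window of at least 20 minutes is 10:10-10:50, so the earliest start is 10:10.

10:10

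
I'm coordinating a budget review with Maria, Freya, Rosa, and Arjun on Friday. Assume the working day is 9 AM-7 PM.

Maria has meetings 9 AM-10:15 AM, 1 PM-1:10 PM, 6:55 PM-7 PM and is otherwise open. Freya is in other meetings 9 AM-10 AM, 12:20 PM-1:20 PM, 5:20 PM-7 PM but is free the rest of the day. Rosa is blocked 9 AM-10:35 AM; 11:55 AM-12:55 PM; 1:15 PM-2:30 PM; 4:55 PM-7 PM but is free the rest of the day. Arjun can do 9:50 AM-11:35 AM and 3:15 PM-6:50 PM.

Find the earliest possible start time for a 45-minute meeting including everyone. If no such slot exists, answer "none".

Maria free: 10:15-13:00, 13:10-18:55 (invert busy blocks within the working day).
Freya free: 10:00-12:20, 13:20-17:20 (invert busy blocks within the working day).
Rosa free: 10:35-11:55, 12:55-13:15, 14:30-16:55 (invert busy blocks within the working day).
Arjun free: 09:50-11:35, 15:15-18:50.
Maria ∩ Freya: 10:15-12:20, 13:20-17:20.
Maria ∩ Freya ∩ Rosa: 10:35-11:55, 14:30-16:55.
Maria ∩ Freya ∩ Rosa ∩ Arjun: 10:35-11:35, 15:15-16:55.
Those are the intersection windows.
The first common window of at least 45 minutes is 10:35-11:35, so the earliest start is 10:35.

10:35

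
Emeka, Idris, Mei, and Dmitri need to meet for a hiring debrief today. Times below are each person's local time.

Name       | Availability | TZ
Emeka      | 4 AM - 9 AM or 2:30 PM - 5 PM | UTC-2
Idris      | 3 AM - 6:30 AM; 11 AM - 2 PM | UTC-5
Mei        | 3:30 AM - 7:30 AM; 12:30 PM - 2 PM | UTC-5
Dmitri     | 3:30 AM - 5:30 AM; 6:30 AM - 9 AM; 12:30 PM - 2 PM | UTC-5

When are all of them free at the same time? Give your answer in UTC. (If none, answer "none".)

Emeka in UTC: 06:00-11:00, 16:30-19:00 (add 2h to convert from UTC-2).
Idris in UTC: 08:00-11:30, 16:00-19:00 (add 5h to convert from UTC-5).
Mei in UTC: 08:30-12:30, 17:30-19:00 (add 5h to convert from UTC-5).
Dmitri in UTC: 08:30-10:30, 11:30-14:00, 17:30-19:00 (add 5h to convert from UTC-5).
Emeka ∩ Idris: 08:00-11:00, 16:30-19:00.
Emeka ∩ Idris ∩ Mei: 08:30-11:00, 17:30-19:00.
Emeka ∩ Idris ∩ Mei ∩ Dmitri: 08:30-10:30, 17:30-19:00.
Those are the intersection windows.

08:30-10:30, 17:30-19:00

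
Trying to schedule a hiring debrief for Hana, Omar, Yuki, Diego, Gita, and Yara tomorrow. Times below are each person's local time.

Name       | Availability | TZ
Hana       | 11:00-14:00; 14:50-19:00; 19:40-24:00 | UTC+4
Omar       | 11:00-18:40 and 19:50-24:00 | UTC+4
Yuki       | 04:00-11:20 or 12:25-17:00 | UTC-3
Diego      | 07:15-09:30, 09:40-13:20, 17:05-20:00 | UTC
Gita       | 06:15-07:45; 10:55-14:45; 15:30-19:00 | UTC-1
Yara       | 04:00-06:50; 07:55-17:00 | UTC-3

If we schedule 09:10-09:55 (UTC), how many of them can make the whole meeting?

Hana in UTC: 07:00-10:00, 10:50-15:00, 15:40-20:00 (subtract 4h to convert from UTC+4).
Omar in UTC: 07:00-14:40, 15:50-20:00 (subtract 4h to convert from UTC+4).
Yuki in UTC: 07:00-14:20, 15:25-20:00 (add 3h to convert from UTC-3).
Diego in UTC: 07:15-09:30, 09:40-13:20, 17:05-20:00.
Gita in UTC: 07:15-08:45, 11:55-15:45, 16:30-20:00 (add 1h to convert from UTC-1).
Yara in UTC: 07:00-09:50, 10:55-20:00 (add 3h to convert from UTC-3).
Hana, Omar, and Yuki can make the full 09:10-09:55 slot — that's 3.

3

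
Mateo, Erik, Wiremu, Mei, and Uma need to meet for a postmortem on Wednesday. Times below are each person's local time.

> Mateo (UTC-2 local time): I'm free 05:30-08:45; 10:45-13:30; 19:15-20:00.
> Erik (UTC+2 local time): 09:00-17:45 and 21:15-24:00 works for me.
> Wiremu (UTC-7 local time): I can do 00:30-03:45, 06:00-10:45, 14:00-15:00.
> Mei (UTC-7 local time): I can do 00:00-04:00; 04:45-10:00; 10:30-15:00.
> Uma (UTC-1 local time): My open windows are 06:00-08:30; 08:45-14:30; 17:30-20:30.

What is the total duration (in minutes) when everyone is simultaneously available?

345

Mateo in UTC: 07:30-10:45, 12:45-15:30, 21:15-22:00 (add 2h to convert from UTC-2).
Erik in UTC: 07:00-15:45, 19:15-22:00 (subtract 2h to convert from UTC+2).
Wiremu in UTC: 07:30-10:45, 13:00-17:45, 21:00-22:00 (add 7h to convert from UTC-7).
Mei in UTC: 07:00-11:00, 11:45-17:00, 17:30-22:00 (add 7h to convert from UTC-7).
Uma in UTC: 07:00-09:30, 09:45-15:30, 18:30-21:30 (add 1h to convert from UTC-1).
Mateo ∩ Erik: 07:30-10:45, 12:45-15:30, 21:15-22:00.
Mateo ∩ Erik ∩ Wiremu: 07:30-10:45, 13:00-15:30, 21:15-22:00.
Mateo ∩ Erik ∩ Wiremu ∩ Mei: 07:30-10:45, 13:00-15:30, 21:15-22:00.
Mateo ∩ Erik ∩ Wiremu ∩ Mei ∩ Uma: 07:30-09:30, 09:45-10:45, 13:00-15:30, 21:15-21:30.
Summing the common windows: 120 + 60 + 150 + 15 = 345 minutes.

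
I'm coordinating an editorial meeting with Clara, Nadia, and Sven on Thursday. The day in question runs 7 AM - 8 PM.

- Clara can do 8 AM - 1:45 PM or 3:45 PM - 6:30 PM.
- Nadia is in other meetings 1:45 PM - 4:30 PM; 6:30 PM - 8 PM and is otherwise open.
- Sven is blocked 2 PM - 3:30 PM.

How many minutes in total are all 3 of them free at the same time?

Clara free: 08:00-13:45, 15:45-18:30.
Nadia free: 07:00-13:45, 16:30-18:30 (invert busy blocks within the working day).
Sven free: 07:00-14:00, 15:30-20:00 (invert busy blocks within the working day).
Clara ∩ Nadia: 08:00-13:45, 16:30-18:30.
Clara ∩ Nadia ∩ Sven: 08:00-13:45, 16:30-18:30.
Summing the common windows: 345 + 120 = 465 minutes.

465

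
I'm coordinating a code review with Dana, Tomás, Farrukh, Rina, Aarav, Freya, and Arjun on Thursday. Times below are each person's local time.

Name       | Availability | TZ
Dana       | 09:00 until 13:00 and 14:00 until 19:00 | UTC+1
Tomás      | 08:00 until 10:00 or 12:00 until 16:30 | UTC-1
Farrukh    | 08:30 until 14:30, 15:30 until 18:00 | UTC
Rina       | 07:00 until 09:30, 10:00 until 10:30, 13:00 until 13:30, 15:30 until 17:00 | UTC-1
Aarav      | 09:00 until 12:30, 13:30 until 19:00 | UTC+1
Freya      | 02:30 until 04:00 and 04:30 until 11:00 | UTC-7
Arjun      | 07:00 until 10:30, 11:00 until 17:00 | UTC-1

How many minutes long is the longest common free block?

60

Dana in UTC: 08:00-12:00, 13:00-18:00 (subtract 1h to convert from UTC+1).
Tomás in UTC: 09:00-11:00, 13:00-17:30 (add 1h to convert from UTC-1).
Farrukh in UTC: 08:30-14:30, 15:30-18:00.
Rina in UTC: 08:00-10:30, 11:00-11:30, 14:00-14:30, 16:30-18:00 (add 1h to convert from UTC-1).
Aarav in UTC: 08:00-11:30, 12:30-18:00 (subtract 1h to convert from UTC+1).
Freya in UTC: 09:30-11:00, 11:30-18:00 (add 7h to convert from UTC-7).
Arjun in UTC: 08:00-11:30, 12:00-18:00 (add 1h to convert from UTC-1).
Dana ∩ Tomás: 09:00-11:00, 13:00-17:30.
Dana ∩ Tomás ∩ Farrukh: 09:00-11:00, 13:00-14:30, 15:30-17:30.
Dana ∩ Tomás ∩ Farrukh ∩ Rina: 09:00-10:30, 14:00-14:30, 16:30-17:30.
Dana ∩ Tomás ∩ Farrukh ∩ Rina ∩ Aarav: 09:00-10:30, 14:00-14:30, 16:30-17:30.
Dana ∩ Tomás ∩ Farrukh ∩ Rina ∩ Aarav ∩ Freya: 09:30-10:30, 14:00-14:30, 16:30-17:30.
Dana ∩ Tomás ∩ Farrukh ∩ Rina ∩ Aarav ∩ Freya ∩ Arjun: 09:30-10:30, 14:00-14:30, 16:30-17:30.
Those are the intersection windows.
The longest is 09:30-10:30 at 60 minutes.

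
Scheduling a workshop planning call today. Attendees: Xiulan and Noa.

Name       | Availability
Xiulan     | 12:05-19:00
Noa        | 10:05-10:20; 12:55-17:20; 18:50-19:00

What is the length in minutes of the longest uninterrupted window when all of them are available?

265

Xiulan ∩ Noa: 12:55-17:20, 18:50-19:00.
So the common availability across everyone is 12:55-17:20, 18:50-19:00.
The longest is 12:55-17:20 at 265 minutes.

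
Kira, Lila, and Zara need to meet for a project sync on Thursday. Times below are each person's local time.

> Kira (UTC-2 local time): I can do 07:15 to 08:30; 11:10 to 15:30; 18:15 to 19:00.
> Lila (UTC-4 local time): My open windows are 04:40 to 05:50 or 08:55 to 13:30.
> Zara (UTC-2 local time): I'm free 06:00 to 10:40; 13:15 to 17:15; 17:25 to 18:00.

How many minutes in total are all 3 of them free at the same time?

Kira in UTC: 09:15-10:30, 13:10-17:30, 20:15-21:00 (add 2h to convert from UTC-2).
Lila in UTC: 08:40-09:50, 12:55-17:30 (add 4h to convert from UTC-4).
Zara in UTC: 08:00-12:40, 15:15-19:15, 19:25-20:00 (add 2h to convert from UTC-2).
Kira ∩ Lila: 09:15-09:50, 13:10-17:30.
Kira ∩ Lila ∩ Zara: 09:15-09:50, 15:15-17:30.
Summing the common windows: 35 + 135 = 170 minutes.

170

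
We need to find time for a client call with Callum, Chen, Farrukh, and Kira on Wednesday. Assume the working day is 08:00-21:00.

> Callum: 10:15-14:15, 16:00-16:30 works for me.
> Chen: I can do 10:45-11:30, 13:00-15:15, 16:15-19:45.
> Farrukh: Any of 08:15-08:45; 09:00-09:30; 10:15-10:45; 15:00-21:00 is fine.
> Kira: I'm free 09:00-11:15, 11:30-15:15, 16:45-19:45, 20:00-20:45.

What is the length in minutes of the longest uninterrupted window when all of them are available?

Callum ∩ Chen: 10:45-11:30, 13:00-14:15, 16:15-16:30.
Callum ∩ Chen ∩ Farrukh: 16:15-16:30.
Callum ∩ Chen ∩ Farrukh ∩ Kira: ∅.
There is no time when everyone is free.
No common window exists, so the longest block is 0 minutes.

0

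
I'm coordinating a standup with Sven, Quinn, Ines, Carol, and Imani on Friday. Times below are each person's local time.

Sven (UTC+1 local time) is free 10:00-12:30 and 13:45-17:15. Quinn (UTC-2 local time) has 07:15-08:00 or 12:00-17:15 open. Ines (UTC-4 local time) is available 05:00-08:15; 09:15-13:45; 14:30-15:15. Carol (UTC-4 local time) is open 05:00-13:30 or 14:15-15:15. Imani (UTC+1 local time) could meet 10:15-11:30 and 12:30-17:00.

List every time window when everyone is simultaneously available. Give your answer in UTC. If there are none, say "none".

Sven in UTC: 09:00-11:30, 12:45-16:15 (subtract 1h to convert from UTC+1).
Quinn in UTC: 09:15-10:00, 14:00-19:15 (add 2h to convert from UTC-2).
Ines in UTC: 09:00-12:15, 13:15-17:45, 18:30-19:15 (add 4h to convert from UTC-4).
Carol in UTC: 09:00-17:30, 18:15-19:15 (add 4h to convert from UTC-4).
Imani in UTC: 09:15-10:30, 11:30-16:00 (subtract 1h to convert from UTC+1).
Sven ∩ Quinn: 09:15-10:00, 14:00-16:15.
Sven ∩ Quinn ∩ Ines: 09:15-10:00, 14:00-16:15.
Sven ∩ Quinn ∩ Ines ∩ Carol: 09:15-10:00, 14:00-16:15.
Sven ∩ Quinn ∩ Ines ∩ Carol ∩ Imani: 09:15-10:00, 14:00-16:00.
So the common availability across everyone is 09:15-10:00, 14:00-16:00.

09:15-10:00, 14:00-16:00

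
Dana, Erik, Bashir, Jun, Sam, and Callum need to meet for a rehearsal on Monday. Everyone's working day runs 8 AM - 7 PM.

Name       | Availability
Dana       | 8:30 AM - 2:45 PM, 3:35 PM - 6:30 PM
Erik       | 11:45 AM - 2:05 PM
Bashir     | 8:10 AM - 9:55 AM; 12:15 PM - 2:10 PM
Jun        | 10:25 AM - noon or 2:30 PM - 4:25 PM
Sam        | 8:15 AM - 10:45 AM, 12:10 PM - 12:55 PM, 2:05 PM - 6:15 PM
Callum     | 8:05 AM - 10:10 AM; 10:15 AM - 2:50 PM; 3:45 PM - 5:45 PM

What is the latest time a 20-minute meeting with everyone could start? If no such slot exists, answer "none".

none

Dana ∩ Erik: 11:45-14:05.
Dana ∩ Erik ∩ Bashir: 12:15-14:05.
Dana ∩ Erik ∩ Bashir ∩ Jun: ∅.
Dana ∩ Erik ∩ Bashir ∩ Jun ∩ Sam: ∅.
Dana ∩ Erik ∩ Bashir ∩ Jun ∩ Sam ∩ Callum: ∅.
There is no time when everyone is free.
No common window is at least 20 minutes long.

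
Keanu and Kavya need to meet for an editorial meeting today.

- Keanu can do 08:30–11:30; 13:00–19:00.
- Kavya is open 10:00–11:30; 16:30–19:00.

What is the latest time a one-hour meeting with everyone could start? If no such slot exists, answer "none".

Keanu ∩ Kavya: 10:00-11:30, 16:30-19:00.
The last common window of at least 60 minutes is 16:30-19:00; a 60-minute meeting can start as late as 18:00 and still end by 19:00.

18:00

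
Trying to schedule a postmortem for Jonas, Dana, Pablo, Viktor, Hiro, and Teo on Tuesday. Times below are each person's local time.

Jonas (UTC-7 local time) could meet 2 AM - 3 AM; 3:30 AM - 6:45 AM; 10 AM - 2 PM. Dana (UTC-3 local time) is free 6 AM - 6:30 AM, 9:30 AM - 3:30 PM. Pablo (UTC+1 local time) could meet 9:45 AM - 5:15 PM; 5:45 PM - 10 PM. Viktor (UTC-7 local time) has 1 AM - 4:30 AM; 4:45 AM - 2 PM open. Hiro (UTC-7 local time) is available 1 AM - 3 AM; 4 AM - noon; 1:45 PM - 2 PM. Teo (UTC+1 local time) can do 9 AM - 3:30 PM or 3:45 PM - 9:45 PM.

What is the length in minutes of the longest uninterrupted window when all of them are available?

90

Jonas in UTC: 09:00-10:00, 10:30-13:45, 17:00-21:00 (add 7h to convert from UTC-7).
Dana in UTC: 09:00-09:30, 12:30-18:30 (add 3h to convert from UTC-3).
Pablo in UTC: 08:45-16:15, 16:45-21:00 (subtract 1h to convert from UTC+1).
Viktor in UTC: 08:00-11:30, 11:45-21:00 (add 7h to convert from UTC-7).
Hiro in UTC: 08:00-10:00, 11:00-19:00, 20:45-21:00 (add 7h to convert from UTC-7).
Teo in UTC: 08:00-14:30, 14:45-20:45 (subtract 1h to convert from UTC+1).
Jonas ∩ Dana: 09:00-09:30, 12:30-13:45, 17:00-18:30.
Jonas ∩ Dana ∩ Pablo: 09:00-09:30, 12:30-13:45, 17:00-18:30.
Jonas ∩ Dana ∩ Pablo ∩ Viktor: 09:00-09:30, 12:30-13:45, 17:00-18:30.
Jonas ∩ Dana ∩ Pablo ∩ Viktor ∩ Hiro: 09:00-09:30, 12:30-13:45, 17:00-18:30.
Jonas ∩ Dana ∩ Pablo ∩ Viktor ∩ Hiro ∩ Teo: 09:00-09:30, 12:30-13:45, 17:00-18:30.
Those are the intersection windows.
The longest is 17:00-18:30 at 90 minutes.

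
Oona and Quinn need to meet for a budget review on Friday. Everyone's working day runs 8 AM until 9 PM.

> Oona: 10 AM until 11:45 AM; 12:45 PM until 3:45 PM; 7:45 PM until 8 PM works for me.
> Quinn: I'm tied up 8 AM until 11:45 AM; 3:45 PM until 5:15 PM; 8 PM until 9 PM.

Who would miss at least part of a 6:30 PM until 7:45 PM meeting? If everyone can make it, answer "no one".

Oona free: 10:00-11:45, 12:45-15:45, 19:45-20:00.
Quinn free: 11:45-15:45, 17:15-20:00 (invert busy blocks within the working day).
Oona: not fully free for 18:30-19:45. Quinn: free for 18:30-19:45.

Oona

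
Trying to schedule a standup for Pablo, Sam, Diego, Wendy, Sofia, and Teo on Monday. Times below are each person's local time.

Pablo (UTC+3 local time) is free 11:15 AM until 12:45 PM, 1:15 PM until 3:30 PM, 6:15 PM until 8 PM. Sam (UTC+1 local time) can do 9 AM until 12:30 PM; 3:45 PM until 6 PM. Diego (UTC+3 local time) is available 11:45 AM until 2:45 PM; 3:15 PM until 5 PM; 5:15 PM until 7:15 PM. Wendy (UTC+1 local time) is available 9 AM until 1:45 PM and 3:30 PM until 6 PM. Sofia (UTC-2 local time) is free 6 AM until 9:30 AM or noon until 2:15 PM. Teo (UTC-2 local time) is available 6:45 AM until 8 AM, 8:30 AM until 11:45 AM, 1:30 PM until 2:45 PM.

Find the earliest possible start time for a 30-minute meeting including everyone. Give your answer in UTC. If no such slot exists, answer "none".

Pablo in UTC: 08:15-09:45, 10:15-12:30, 15:15-17:00 (subtract 3h to convert from UTC+3).
Sam in UTC: 08:00-11:30, 14:45-17:00 (subtract 1h to convert from UTC+1).
Diego in UTC: 08:45-11:45, 12:15-14:00, 14:15-16:15 (subtract 3h to convert from UTC+3).
Wendy in UTC: 08:00-12:45, 14:30-17:00 (subtract 1h to convert from UTC+1).
Sofia in UTC: 08:00-11:30, 14:00-16:15 (add 2h to convert from UTC-2).
Teo in UTC: 08:45-10:00, 10:30-13:45, 15:30-16:45 (add 2h to convert from UTC-2).
Pablo ∩ Sam: 08:15-09:45, 10:15-11:30, 15:15-17:00.
Pablo ∩ Sam ∩ Diego: 08:45-09:45, 10:15-11:30, 15:15-16:15.
Pablo ∩ Sam ∩ Diego ∩ Wendy: 08:45-09:45, 10:15-11:30, 15:15-16:15.
Pablo ∩ Sam ∩ Diego ∩ Wendy ∩ Sofia: 08:45-09:45, 10:15-11:30, 15:15-16:15.
Pablo ∩ Sam ∩ Diego ∩ Wendy ∩ Sofia ∩ Teo: 08:45-09:45, 10:30-11:30, 15:30-16:15.
The first common window of at least 30 minutes is 08:45-09:45, so the earliest start is 08:45.

08:45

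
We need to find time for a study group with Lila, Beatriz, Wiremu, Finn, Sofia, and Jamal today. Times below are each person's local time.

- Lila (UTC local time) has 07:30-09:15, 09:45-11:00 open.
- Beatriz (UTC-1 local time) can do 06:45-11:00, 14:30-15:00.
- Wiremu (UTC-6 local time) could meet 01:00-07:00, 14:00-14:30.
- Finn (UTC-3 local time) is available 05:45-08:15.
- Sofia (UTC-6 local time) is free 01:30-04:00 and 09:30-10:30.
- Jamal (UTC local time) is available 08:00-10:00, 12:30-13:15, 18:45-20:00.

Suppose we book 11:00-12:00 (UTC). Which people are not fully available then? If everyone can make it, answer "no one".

Finn, Jamal, Lila, Sofia

Lila in UTC: 07:30-09:15, 09:45-11:00.
Beatriz in UTC: 07:45-12:00, 15:30-16:00 (add 1h to convert from UTC-1).
Wiremu in UTC: 07:00-13:00, 20:00-20:30 (add 6h to convert from UTC-6).
Finn in UTC: 08:45-11:15 (add 3h to convert from UTC-3).
Sofia in UTC: 07:30-10:00, 15:30-16:30 (add 6h to convert from UTC-6).
Jamal in UTC: 08:00-10:00, 12:30-13:15, 18:45-20:00.
Lila: not fully free for 11:00-12:00. Beatriz: free for 11:00-12:00. Wiremu: free for 11:00-12:00. Finn: not fully free for 11:00-12:00. Sofia: not fully free for 11:00-12:00. Jamal: not fully free for 11:00-12:00.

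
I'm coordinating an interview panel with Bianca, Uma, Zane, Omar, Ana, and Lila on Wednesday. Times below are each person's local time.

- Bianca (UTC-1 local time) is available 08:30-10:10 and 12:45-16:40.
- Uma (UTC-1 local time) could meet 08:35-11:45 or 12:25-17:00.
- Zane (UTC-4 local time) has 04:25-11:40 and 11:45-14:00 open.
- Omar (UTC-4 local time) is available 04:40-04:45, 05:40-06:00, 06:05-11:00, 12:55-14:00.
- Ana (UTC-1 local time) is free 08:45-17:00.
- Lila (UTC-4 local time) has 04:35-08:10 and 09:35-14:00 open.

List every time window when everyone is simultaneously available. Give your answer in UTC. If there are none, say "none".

09:45-10:00, 10:05-11:10, 13:45-15:00, 16:55-17:40

Bianca in UTC: 09:30-11:10, 13:45-17:40 (add 1h to convert from UTC-1).
Uma in UTC: 09:35-12:45, 13:25-18:00 (add 1h to convert from UTC-1).
Zane in UTC: 08:25-15:40, 15:45-18:00 (add 4h to convert from UTC-4).
Omar in UTC: 08:40-08:45, 09:40-10:00, 10:05-15:00, 16:55-18:00 (add 4h to convert from UTC-4).
Ana in UTC: 09:45-18:00 (add 1h to convert from UTC-1).
Lila in UTC: 08:35-12:10, 13:35-18:00 (add 4h to convert from UTC-4).
Bianca ∩ Uma: 09:35-11:10, 13:45-17:40.
Bianca ∩ Uma ∩ Zane: 09:35-11:10, 13:45-15:40, 15:45-17:40.
Bianca ∩ Uma ∩ Zane ∩ Omar: 09:40-10:00, 10:05-11:10, 13:45-15:00, 16:55-17:40.
Bianca ∩ Uma ∩ Zane ∩ Omar ∩ Ana: 09:45-10:00, 10:05-11:10, 13:45-15:00, 16:55-17:40.
Bianca ∩ Uma ∩ Zane ∩ Omar ∩ Ana ∩ Lila: 09:45-10:00, 10:05-11:10, 13:45-15:00, 16:55-17:40.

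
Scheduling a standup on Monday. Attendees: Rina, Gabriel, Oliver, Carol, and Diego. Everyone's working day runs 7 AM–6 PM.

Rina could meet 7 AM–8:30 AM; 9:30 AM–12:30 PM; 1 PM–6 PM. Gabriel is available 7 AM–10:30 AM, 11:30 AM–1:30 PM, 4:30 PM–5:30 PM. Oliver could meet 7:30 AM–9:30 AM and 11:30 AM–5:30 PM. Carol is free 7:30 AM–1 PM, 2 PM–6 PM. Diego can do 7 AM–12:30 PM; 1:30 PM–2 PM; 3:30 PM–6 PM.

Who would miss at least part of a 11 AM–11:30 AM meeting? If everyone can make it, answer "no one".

Gabriel, Oliver

Rina: free for 11:00-11:30. Gabriel: not fully free for 11:00-11:30. Oliver: not fully free for 11:00-11:30. Carol: free for 11:00-11:30. Diego: free for 11:00-11:30.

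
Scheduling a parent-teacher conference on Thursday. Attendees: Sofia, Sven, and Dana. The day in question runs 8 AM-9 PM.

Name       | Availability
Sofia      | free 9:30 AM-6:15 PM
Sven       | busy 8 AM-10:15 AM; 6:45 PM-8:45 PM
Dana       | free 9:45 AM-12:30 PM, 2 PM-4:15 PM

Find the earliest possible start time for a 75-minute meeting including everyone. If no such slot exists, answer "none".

Sofia free: 09:30-18:15.
Sven free: 10:15-18:45, 20:45-21:00 (invert busy blocks within the working day).
Dana free: 09:45-12:30, 14:00-16:15.
Sofia ∩ Sven: 10:15-18:15.
Sofia ∩ Sven ∩ Dana: 10:15-12:30, 14:00-16:15.
So the common availability across everyone is 10:15-12:30, 14:00-16:15.
The first common window of at least 75 minutes is 10:15-12:30, so the earliest start is 10:15.

10:15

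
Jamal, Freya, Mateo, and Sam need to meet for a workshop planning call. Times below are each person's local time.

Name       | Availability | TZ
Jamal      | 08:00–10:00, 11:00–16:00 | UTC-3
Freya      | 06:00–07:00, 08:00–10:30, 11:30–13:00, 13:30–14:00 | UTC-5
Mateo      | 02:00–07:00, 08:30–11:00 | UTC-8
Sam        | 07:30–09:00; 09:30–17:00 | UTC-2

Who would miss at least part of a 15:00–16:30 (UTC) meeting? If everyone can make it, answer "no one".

Freya, Mateo

Jamal in UTC: 11:00-13:00, 14:00-19:00 (add 3h to convert from UTC-3).
Freya in UTC: 11:00-12:00, 13:00-15:30, 16:30-18:00, 18:30-19:00 (add 5h to convert from UTC-5).
Mateo in UTC: 10:00-15:00, 16:30-19:00 (add 8h to convert from UTC-8).
Sam in UTC: 09:30-11:00, 11:30-19:00 (add 2h to convert from UTC-2).
Jamal: free for 15:00-16:30. Freya: not fully free for 15:00-16:30. Mateo: not fully free for 15:00-16:30. Sam: free for 15:00-16:30.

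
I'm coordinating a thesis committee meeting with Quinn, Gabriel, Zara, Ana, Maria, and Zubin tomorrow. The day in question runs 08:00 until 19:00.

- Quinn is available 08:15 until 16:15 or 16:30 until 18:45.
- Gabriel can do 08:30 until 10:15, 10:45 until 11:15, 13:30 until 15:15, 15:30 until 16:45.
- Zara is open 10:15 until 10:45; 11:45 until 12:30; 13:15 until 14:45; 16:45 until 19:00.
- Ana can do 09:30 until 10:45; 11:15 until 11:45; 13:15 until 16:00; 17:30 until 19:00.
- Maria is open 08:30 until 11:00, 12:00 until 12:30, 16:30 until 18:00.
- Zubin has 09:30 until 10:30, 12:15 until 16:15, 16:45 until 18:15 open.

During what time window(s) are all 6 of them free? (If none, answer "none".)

Quinn ∩ Gabriel: 08:30-10:15, 10:45-11:15, 13:30-15:15, 15:30-16:15, 16:30-16:45.
Quinn ∩ Gabriel ∩ Zara: 13:30-14:45.
Quinn ∩ Gabriel ∩ Zara ∩ Ana: 13:30-14:45.
Quinn ∩ Gabriel ∩ Zara ∩ Ana ∩ Maria: ∅.
Quinn ∩ Gabriel ∩ Zara ∩ Ana ∩ Maria ∩ Zubin: ∅.
There is no time when everyone is free.

none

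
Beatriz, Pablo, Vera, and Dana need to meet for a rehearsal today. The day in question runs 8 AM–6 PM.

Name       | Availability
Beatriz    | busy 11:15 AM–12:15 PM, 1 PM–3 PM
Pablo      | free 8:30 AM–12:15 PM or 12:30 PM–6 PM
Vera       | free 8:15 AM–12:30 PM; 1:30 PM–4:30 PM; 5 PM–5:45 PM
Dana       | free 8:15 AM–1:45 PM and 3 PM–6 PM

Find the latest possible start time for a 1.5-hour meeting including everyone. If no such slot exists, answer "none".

Beatriz free: 08:00-11:15, 12:15-13:00, 15:00-18:00 (invert busy blocks within the working day).
Pablo free: 08:30-12:15, 12:30-18:00.
Vera free: 08:15-12:30, 13:30-16:30, 17:00-17:45.
Dana free: 08:15-13:45, 15:00-18:00.
Beatriz ∩ Pablo: 08:30-11:15, 12:30-13:00, 15:00-18:00.
Beatriz ∩ Pablo ∩ Vera: 08:30-11:15, 15:00-16:30, 17:00-17:45.
Beatriz ∩ Pablo ∩ Vera ∩ Dana: 08:30-11:15, 15:00-16:30, 17:00-17:45.
The last common window of at least 90 minutes is 15:00-16:30; a 90-minute meeting can start as late as 15:00 and still end by 16:30.

15:00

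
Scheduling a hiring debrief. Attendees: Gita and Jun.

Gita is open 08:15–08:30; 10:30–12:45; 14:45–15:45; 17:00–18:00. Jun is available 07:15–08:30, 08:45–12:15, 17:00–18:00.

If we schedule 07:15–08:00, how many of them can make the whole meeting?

1

Jun can make the full 07:15-08:00 slot — that's 1.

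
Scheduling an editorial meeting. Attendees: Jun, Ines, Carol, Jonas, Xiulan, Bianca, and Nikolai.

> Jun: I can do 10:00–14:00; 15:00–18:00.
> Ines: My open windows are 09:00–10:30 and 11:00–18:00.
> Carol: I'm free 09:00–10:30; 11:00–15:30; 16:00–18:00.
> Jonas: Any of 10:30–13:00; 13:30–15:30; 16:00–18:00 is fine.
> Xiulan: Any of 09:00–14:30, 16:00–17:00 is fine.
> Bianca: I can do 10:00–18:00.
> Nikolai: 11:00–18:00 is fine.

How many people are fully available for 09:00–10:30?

Ines, Carol, and Xiulan can make the full 09:00-10:30 slot — that's 3.

3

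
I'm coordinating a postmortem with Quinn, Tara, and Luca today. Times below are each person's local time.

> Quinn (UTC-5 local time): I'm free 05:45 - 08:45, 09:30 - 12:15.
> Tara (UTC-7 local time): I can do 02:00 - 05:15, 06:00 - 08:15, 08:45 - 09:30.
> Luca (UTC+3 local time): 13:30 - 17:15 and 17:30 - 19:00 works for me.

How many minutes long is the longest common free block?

90

Quinn in UTC: 10:45-13:45, 14:30-17:15 (add 5h to convert from UTC-5).
Tara in UTC: 09:00-12:15, 13:00-15:15, 15:45-16:30 (add 7h to convert from UTC-7).
Luca in UTC: 10:30-14:15, 14:30-16:00 (subtract 3h to convert from UTC+3).
Quinn ∩ Tara: 10:45-12:15, 13:00-13:45, 14:30-15:15, 15:45-16:30.
Quinn ∩ Tara ∩ Luca: 10:45-12:15, 13:00-13:45, 14:30-15:15, 15:45-16:00.
So the common availability across everyone is 10:45-12:15, 13:00-13:45, 14:30-15:15, 15:45-16:00.
The longest is 10:45-12:15 at 90 minutes.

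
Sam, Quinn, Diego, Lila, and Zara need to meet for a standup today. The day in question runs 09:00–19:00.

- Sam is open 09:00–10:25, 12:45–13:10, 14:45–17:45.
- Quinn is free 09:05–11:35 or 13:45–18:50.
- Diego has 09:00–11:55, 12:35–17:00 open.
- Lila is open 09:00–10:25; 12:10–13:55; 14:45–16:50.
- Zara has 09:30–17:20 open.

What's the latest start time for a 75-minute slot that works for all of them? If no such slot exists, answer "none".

15:35

Sam ∩ Quinn: 09:05-10:25, 14:45-17:45.
Sam ∩ Quinn ∩ Diego: 09:05-10:25, 14:45-17:00.
Sam ∩ Quinn ∩ Diego ∩ Lila: 09:05-10:25, 14:45-16:50.
Sam ∩ Quinn ∩ Diego ∩ Lila ∩ Zara: 09:30-10:25, 14:45-16:50.
The last common window of at least 75 minutes is 14:45-16:50; a 75-minute meeting can start as late as 15:35 and still end by 16:50.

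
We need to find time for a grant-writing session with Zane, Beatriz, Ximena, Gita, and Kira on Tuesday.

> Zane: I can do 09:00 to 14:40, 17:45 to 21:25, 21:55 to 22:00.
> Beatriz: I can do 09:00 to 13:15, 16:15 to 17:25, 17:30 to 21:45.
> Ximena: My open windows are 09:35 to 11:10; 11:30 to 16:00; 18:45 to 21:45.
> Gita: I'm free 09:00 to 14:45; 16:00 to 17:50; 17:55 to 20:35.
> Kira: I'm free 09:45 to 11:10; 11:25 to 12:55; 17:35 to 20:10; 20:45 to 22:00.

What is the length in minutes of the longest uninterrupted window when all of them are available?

85

Zane ∩ Beatriz: 09:00-13:15, 17:45-21:25.
Zane ∩ Beatriz ∩ Ximena: 09:35-11:10, 11:30-13:15, 18:45-21:25.
Zane ∩ Beatriz ∩ Ximena ∩ Gita: 09:35-11:10, 11:30-13:15, 18:45-20:35.
Zane ∩ Beatriz ∩ Ximena ∩ Gita ∩ Kira: 09:45-11:10, 11:30-12:55, 18:45-20:10.
The longest is 09:45-11:10 at 85 minutes.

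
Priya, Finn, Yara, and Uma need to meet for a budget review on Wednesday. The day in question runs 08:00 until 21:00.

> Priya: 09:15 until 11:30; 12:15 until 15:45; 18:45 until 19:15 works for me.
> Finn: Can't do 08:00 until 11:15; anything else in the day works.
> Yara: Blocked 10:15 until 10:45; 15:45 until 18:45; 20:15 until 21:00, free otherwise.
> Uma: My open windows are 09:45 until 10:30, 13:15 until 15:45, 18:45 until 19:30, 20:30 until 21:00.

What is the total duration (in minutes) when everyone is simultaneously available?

180

Priya free: 09:15-11:30, 12:15-15:45, 18:45-19:15.
Finn free: 11:15-21:00 (invert busy blocks within the working day).
Yara free: 08:00-10:15, 10:45-15:45, 18:45-20:15 (invert busy blocks within the working day).
Uma free: 09:45-10:30, 13:15-15:45, 18:45-19:30, 20:30-21:00.
Priya ∩ Finn: 11:15-11:30, 12:15-15:45, 18:45-19:15.
Priya ∩ Finn ∩ Yara: 11:15-11:30, 12:15-15:45, 18:45-19:15.
Priya ∩ Finn ∩ Yara ∩ Uma: 13:15-15:45, 18:45-19:15.
Summing the common windows: 150 + 30 = 180 minutes.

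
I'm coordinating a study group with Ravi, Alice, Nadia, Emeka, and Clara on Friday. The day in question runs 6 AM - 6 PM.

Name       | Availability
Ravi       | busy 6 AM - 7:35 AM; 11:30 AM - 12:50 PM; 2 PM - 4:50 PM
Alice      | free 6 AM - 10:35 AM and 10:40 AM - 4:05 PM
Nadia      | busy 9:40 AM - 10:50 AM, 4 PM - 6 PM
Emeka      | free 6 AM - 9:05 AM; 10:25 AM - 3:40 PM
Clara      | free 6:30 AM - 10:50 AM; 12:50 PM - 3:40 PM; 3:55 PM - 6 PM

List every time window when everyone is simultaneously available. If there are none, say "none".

07:35-09:05, 12:50-14:00

Ravi free: 07:35-11:30, 12:50-14:00, 16:50-18:00 (invert busy blocks within the working day).
Alice free: 06:00-10:35, 10:40-16:05.
Nadia free: 06:00-09:40, 10:50-16:00 (invert busy blocks within the working day).
Emeka free: 06:00-09:05, 10:25-15:40.
Clara free: 06:30-10:50, 12:50-15:40, 15:55-18:00.
Ravi ∩ Alice: 07:35-10:35, 10:40-11:30, 12:50-14:00.
Ravi ∩ Alice ∩ Nadia: 07:35-09:40, 10:50-11:30, 12:50-14:00.
Ravi ∩ Alice ∩ Nadia ∩ Emeka: 07:35-09:05, 10:50-11:30, 12:50-14:00.
Ravi ∩ Alice ∩ Nadia ∩ Emeka ∩ Clara: 07:35-09:05, 12:50-14:00.
So the common availability across everyone is 07:35-09:05, 12:50-14:00.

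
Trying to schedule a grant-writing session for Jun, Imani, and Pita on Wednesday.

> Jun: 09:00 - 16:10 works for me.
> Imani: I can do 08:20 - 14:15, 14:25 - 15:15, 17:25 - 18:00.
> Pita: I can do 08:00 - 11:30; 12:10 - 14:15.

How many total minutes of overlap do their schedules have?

Jun ∩ Imani: 09:00-14:15, 14:25-15:15.
Jun ∩ Imani ∩ Pita: 09:00-11:30, 12:10-14:15.
Summing the common windows: 150 + 125 = 275 minutes.

275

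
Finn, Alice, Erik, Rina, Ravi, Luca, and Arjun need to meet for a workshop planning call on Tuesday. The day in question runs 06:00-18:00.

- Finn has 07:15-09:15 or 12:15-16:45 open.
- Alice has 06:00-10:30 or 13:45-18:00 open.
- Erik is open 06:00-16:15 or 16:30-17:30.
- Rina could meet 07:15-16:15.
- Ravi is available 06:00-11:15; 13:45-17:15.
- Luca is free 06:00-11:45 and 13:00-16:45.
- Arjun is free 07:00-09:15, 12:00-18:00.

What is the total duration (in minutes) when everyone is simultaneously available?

Finn ∩ Alice: 07:15-09:15, 13:45-16:45.
Finn ∩ Alice ∩ Erik: 07:15-09:15, 13:45-16:15, 16:30-16:45.
Finn ∩ Alice ∩ Erik ∩ Rina: 07:15-09:15, 13:45-16:15.
Finn ∩ Alice ∩ Erik ∩ Rina ∩ Ravi: 07:15-09:15, 13:45-16:15.
Finn ∩ Alice ∩ Erik ∩ Rina ∩ Ravi ∩ Luca: 07:15-09:15, 13:45-16:15.
Finn ∩ Alice ∩ Erik ∩ Rina ∩ Ravi ∩ Luca ∩ Arjun: 07:15-09:15, 13:45-16:15.
Summing the common windows: 120 + 150 = 270 minutes.

270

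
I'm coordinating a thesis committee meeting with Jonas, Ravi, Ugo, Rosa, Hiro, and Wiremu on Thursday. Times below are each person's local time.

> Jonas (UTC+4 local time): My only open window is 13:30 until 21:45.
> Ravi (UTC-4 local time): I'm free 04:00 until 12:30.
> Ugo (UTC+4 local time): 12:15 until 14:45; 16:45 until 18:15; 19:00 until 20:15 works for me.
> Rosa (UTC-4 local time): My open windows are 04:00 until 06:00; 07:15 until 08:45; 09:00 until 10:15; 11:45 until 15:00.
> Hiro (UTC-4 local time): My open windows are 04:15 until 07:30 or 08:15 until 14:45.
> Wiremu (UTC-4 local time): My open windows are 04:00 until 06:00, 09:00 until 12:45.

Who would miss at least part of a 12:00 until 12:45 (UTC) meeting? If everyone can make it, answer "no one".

Hiro, Ugo, Wiremu

Jonas in UTC: 09:30-17:45 (subtract 4h to convert from UTC+4).
Ravi in UTC: 08:00-16:30 (add 4h to convert from UTC-4).
Ugo in UTC: 08:15-10:45, 12:45-14:15, 15:00-16:15 (subtract 4h to convert from UTC+4).
Rosa in UTC: 08:00-10:00, 11:15-12:45, 13:00-14:15, 15:45-19:00 (add 4h to convert from UTC-4).
Hiro in UTC: 08:15-11:30, 12:15-18:45 (add 4h to convert from UTC-4).
Wiremu in UTC: 08:00-10:00, 13:00-16:45 (add 4h to convert from UTC-4).
Jonas: free for 12:00-12:45. Ravi: free for 12:00-12:45. Ugo: not fully free for 12:00-12:45. Rosa: free for 12:00-12:45. Hiro: not fully free for 12:00-12:45. Wiremu: not fully free for 12:00-12:45.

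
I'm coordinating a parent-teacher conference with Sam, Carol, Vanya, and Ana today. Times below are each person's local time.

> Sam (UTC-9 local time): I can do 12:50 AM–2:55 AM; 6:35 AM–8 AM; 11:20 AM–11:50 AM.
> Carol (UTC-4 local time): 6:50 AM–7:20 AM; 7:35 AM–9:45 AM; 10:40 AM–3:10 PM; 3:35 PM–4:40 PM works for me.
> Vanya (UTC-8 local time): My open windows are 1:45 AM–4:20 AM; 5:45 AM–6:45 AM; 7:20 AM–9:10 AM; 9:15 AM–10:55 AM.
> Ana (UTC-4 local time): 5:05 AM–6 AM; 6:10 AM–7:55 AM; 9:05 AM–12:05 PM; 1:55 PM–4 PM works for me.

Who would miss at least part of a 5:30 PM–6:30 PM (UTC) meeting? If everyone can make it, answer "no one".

Sam in UTC: 09:50-11:55, 15:35-17:00, 20:20-20:50 (add 9h to convert from UTC-9).
Carol in UTC: 10:50-11:20, 11:35-13:45, 14:40-19:10, 19:35-20:40 (add 4h to convert from UTC-4).
Vanya in UTC: 09:45-12:20, 13:45-14:45, 15:20-17:10, 17:15-18:55 (add 8h to convert from UTC-8).
Ana in UTC: 09:05-10:00, 10:10-11:55, 13:05-16:05, 17:55-20:00 (add 4h to convert from UTC-4).
Sam: not fully free for 17:30-18:30. Carol: free for 17:30-18:30. Vanya: free for 17:30-18:30. Ana: not fully free for 17:30-18:30.

Ana, Sam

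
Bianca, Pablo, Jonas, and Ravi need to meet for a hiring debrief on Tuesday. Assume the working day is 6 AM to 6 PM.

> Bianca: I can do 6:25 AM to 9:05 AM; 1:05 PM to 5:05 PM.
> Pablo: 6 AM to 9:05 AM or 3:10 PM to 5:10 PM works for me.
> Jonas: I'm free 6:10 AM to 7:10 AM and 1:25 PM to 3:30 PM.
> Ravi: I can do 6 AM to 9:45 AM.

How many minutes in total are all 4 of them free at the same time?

45

Bianca ∩ Pablo: 06:25-09:05, 15:10-17:05.
Bianca ∩ Pablo ∩ Jonas: 06:25-07:10, 15:10-15:30.
Bianca ∩ Pablo ∩ Jonas ∩ Ravi: 06:25-07:10.
That's a single block of 45 minutes.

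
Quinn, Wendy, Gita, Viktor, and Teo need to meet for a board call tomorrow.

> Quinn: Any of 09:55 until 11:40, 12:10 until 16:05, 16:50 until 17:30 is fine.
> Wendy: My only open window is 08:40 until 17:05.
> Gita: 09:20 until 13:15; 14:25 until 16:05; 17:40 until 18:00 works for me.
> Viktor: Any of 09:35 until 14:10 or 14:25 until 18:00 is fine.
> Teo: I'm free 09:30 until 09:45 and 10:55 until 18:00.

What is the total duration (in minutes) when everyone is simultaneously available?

Quinn ∩ Wendy: 09:55-11:40, 12:10-16:05, 16:50-17:05.
Quinn ∩ Wendy ∩ Gita: 09:55-11:40, 12:10-13:15, 14:25-16:05.
Quinn ∩ Wendy ∩ Gita ∩ Viktor: 09:55-11:40, 12:10-13:15, 14:25-16:05.
Quinn ∩ Wendy ∩ Gita ∩ Viktor ∩ Teo: 10:55-11:40, 12:10-13:15, 14:25-16:05.
So the common availability across everyone is 10:55-11:40, 12:10-13:15, 14:25-16:05.
Summing the common windows: 45 + 65 + 100 = 210 minutes.

210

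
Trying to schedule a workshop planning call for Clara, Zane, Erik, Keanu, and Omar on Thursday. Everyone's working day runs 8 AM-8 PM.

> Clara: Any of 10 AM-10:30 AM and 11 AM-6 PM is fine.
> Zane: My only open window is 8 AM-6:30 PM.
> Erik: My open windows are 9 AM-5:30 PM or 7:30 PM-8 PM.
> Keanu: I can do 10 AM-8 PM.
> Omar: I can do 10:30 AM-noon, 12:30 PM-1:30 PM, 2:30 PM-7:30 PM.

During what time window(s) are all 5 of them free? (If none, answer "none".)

11:00-12:00, 12:30-13:30, 14:30-17:30

Clara ∩ Zane: 10:00-10:30, 11:00-18:00.
Clara ∩ Zane ∩ Erik: 10:00-10:30, 11:00-17:30.
Clara ∩ Zane ∩ Erik ∩ Keanu: 10:00-10:30, 11:00-17:30.
Clara ∩ Zane ∩ Erik ∩ Keanu ∩ Omar: 11:00-12:00, 12:30-13:30, 14:30-17:30.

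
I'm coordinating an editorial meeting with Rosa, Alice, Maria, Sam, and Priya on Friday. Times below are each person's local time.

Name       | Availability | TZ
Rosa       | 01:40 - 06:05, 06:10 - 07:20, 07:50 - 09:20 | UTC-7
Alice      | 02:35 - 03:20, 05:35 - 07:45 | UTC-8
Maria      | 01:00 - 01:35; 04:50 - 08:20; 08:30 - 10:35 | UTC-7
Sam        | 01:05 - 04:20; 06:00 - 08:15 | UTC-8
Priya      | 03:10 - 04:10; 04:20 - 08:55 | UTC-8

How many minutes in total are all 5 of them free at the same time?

65

Rosa in UTC: 08:40-13:05, 13:10-14:20, 14:50-16:20 (add 7h to convert from UTC-7).
Alice in UTC: 10:35-11:20, 13:35-15:45 (add 8h to convert from UTC-8).
Maria in UTC: 08:00-08:35, 11:50-15:20, 15:30-17:35 (add 7h to convert from UTC-7).
Sam in UTC: 09:05-12:20, 14:00-16:15 (add 8h to convert from UTC-8).
Priya in UTC: 11:10-12:10, 12:20-16:55 (add 8h to convert from UTC-8).
Rosa ∩ Alice: 10:35-11:20, 13:35-14:20, 14:50-15:45.
Rosa ∩ Alice ∩ Maria: 13:35-14:20, 14:50-15:20, 15:30-15:45.
Rosa ∩ Alice ∩ Maria ∩ Sam: 14:00-14:20, 14:50-15:20, 15:30-15:45.
Rosa ∩ Alice ∩ Maria ∩ Sam ∩ Priya: 14:00-14:20, 14:50-15:20, 15:30-15:45.
Summing the common windows: 20 + 30 + 15 = 65 minutes.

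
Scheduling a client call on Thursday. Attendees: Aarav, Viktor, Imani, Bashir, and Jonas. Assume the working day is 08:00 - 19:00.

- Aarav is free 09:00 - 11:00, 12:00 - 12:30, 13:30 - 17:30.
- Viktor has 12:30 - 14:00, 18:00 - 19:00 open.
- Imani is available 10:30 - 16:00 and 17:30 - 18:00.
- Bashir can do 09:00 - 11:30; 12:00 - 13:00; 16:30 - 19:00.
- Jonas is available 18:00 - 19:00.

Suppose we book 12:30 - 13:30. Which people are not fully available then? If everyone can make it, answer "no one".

Aarav: not fully free for 12:30-13:30. Viktor: free for 12:30-13:30. Imani: free for 12:30-13:30. Bashir: not fully free for 12:30-13:30. Jonas: not fully free for 12:30-13:30.

Aarav, Bashir, Jonas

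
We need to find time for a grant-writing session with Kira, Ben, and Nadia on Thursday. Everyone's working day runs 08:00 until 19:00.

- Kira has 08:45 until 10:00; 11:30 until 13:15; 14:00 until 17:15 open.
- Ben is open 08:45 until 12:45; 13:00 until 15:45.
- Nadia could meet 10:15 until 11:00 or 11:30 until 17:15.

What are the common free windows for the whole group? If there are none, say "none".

Kira ∩ Ben: 08:45-10:00, 11:30-12:45, 13:00-13:15, 14:00-15:45.
Kira ∩ Ben ∩ Nadia: 11:30-12:45, 13:00-13:15, 14:00-15:45.

11:30-12:45, 13:00-13:15, 14:00-15:45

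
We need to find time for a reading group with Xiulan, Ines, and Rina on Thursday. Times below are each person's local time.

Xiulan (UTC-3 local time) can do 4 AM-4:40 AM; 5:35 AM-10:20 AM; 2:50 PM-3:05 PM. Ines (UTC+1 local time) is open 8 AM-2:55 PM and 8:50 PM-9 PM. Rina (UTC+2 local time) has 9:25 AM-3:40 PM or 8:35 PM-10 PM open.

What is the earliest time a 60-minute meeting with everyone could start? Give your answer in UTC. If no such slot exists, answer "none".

Xiulan in UTC: 07:00-07:40, 08:35-13:20, 17:50-18:05 (add 3h to convert from UTC-3).
Ines in UTC: 07:00-13:55, 19:50-20:00 (subtract 1h to convert from UTC+1).
Rina in UTC: 07:25-13:40, 18:35-20:00 (subtract 2h to convert from UTC+2).
Xiulan ∩ Ines: 07:00-07:40, 08:35-13:20.
Xiulan ∩ Ines ∩ Rina: 07:25-07:40, 08:35-13:20.
The first common window of at least 60 minutes is 08:35-13:20, so the earliest start is 08:35.

08:35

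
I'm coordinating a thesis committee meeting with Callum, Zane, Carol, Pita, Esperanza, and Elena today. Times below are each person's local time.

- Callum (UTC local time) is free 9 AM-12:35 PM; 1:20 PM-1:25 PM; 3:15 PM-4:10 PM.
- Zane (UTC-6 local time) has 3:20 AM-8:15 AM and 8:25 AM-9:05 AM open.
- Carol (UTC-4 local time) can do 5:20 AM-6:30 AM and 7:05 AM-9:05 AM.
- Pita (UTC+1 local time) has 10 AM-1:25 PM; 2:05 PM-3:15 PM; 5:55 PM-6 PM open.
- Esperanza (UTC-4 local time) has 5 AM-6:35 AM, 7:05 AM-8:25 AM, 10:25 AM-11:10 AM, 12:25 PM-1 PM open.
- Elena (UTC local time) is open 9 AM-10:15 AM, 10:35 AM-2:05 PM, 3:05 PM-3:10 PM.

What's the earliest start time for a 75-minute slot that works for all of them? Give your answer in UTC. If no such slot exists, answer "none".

Callum in UTC: 09:00-12:35, 13:20-13:25, 15:15-16:10.
Zane in UTC: 09:20-14:15, 14:25-15:05 (add 6h to convert from UTC-6).
Carol in UTC: 09:20-10:30, 11:05-13:05 (add 4h to convert from UTC-4).
Pita in UTC: 09:00-12:25, 13:05-14:15, 16:55-17:00 (subtract 1h to convert from UTC+1).
Esperanza in UTC: 09:00-10:35, 11:05-12:25, 14:25-15:10, 16:25-17:00 (add 4h to convert from UTC-4).
Elena in UTC: 09:00-10:15, 10:35-14:05, 15:05-15:10.
Callum ∩ Zane: 09:20-12:35, 13:20-13:25.
Callum ∩ Zane ∩ Carol: 09:20-10:30, 11:05-12:35.
Callum ∩ Zane ∩ Carol ∩ Pita: 09:20-10:30, 11:05-12:25.
Callum ∩ Zane ∩ Carol ∩ Pita ∩ Esperanza: 09:20-10:30, 11:05-12:25.
Callum ∩ Zane ∩ Carol ∩ Pita ∩ Esperanza ∩ Elena: 09:20-10:15, 11:05-12:25.
Those are the intersection windows.
The first common window of at least 75 minutes is 11:05-12:25, so the earliest start is 11:05.

11:05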